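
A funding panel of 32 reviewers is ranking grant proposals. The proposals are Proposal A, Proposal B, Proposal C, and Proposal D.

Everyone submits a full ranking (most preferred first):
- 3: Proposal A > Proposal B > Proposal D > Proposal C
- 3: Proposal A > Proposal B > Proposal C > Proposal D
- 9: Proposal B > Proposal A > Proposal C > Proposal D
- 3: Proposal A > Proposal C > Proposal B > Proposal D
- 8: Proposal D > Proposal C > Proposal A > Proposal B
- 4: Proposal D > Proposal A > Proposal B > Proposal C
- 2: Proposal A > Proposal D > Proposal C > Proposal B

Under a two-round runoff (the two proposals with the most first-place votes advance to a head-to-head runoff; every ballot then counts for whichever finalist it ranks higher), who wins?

Round 1 first-place votes: Proposal A 11, Proposal B 9, Proposal C 0, Proposal D 12. Proposal D and Proposal A advance.
Runoff: Proposal D is ranked above Proposal A on 12 ballots, Proposal A above Proposal D on 20.

Proposal A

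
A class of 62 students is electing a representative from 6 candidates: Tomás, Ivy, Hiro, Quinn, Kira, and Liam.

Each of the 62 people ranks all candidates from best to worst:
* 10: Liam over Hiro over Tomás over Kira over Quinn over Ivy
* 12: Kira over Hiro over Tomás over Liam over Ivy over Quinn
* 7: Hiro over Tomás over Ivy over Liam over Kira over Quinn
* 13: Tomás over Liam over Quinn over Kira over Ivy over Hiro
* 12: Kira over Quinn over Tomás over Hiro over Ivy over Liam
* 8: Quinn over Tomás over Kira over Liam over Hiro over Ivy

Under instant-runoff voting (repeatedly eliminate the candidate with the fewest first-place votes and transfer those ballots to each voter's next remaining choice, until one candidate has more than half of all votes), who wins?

Round 1: Tomás 13, Ivy 0, Hiro 7, Quinn 8, Kira 24, Liam 10. Ivy eliminated.
Round 2: Tomás 13, Hiro 7, Quinn 8, Kira 24, Liam 10. Hiro eliminated.
Round 3: Tomás 20, Quinn 8, Kira 24, Liam 10. Quinn eliminated.
Round 4: Tomás 28, Kira 24, Liam 10. Liam eliminated.
Round 5: Tomás 38, Kira 24. Tomás has a majority (≥32).

Tomás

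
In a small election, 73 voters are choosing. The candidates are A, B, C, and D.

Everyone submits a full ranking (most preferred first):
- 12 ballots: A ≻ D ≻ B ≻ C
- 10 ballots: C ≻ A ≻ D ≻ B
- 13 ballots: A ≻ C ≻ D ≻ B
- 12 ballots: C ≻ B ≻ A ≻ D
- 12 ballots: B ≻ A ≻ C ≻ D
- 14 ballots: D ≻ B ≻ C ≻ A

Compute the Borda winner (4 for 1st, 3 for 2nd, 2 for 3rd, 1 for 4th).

A

A: 12×4 + 10×3 + 13×4 + 12×2 + 12×3 + 14×1 = 204
B: 12×2 + 10×1 + 13×1 + 12×3 + 12×4 + 14×3 = 173
C: 12×1 + 10×4 + 13×3 + 12×4 + 12×2 + 14×2 = 191
D: 12×3 + 10×2 + 13×2 + 12×1 + 12×1 + 14×4 = 162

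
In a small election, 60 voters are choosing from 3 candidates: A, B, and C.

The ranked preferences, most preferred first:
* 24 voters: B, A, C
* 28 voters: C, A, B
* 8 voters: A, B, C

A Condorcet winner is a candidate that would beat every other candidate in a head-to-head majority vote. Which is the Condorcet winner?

A vs B: 36–24
A vs C: 32–28
A beats every other candidate.

A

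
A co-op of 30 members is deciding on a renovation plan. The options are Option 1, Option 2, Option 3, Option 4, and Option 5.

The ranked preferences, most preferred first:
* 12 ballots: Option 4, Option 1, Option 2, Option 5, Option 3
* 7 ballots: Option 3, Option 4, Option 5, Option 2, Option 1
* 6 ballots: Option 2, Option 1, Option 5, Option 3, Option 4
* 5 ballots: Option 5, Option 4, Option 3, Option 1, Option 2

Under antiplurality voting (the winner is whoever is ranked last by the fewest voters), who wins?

Option 5

Last-place votes: Option 1 7, Option 2 5, Option 3 12, Option 4 6, Option 5 0.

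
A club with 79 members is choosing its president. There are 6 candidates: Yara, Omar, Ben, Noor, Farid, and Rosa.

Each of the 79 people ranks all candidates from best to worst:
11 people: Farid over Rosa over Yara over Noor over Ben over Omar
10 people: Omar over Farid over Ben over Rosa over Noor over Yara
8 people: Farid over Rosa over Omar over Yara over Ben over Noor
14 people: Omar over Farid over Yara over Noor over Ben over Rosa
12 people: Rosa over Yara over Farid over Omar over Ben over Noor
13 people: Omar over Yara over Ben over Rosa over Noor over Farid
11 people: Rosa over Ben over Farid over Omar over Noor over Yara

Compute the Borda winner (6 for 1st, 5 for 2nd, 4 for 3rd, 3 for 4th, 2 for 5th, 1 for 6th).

Yara: 11×4 + 10×1 + 8×3 + 14×4 + 12×5 + 13×5 + 11×1 = 270
Omar: 11×1 + 10×6 + 8×4 + 14×6 + 12×3 + 13×6 + 11×3 = 334
Ben: 11×2 + 10×4 + 8×2 + 14×2 + 12×2 + 13×4 + 11×5 = 237
Noor: 11×3 + 10×2 + 8×1 + 14×3 + 12×1 + 13×2 + 11×2 = 163
Farid: 11×6 + 10×5 + 8×6 + 14×5 + 12×4 + 13×1 + 11×4 = 339
Rosa: 11×5 + 10×3 + 8×5 + 14×1 + 12×6 + 13×3 + 11×6 = 316

Farid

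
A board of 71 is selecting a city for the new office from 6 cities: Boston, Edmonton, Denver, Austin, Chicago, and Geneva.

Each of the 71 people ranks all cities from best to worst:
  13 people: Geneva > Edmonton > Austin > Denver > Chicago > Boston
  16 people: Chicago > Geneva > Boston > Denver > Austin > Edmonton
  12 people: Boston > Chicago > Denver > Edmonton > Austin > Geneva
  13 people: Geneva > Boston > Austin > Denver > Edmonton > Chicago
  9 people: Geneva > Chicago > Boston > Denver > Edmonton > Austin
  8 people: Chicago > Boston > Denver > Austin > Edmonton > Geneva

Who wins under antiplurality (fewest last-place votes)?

Denver

Last-place votes: Boston 13, Edmonton 16, Denver 0, Austin 9, Chicago 13, Geneva 20.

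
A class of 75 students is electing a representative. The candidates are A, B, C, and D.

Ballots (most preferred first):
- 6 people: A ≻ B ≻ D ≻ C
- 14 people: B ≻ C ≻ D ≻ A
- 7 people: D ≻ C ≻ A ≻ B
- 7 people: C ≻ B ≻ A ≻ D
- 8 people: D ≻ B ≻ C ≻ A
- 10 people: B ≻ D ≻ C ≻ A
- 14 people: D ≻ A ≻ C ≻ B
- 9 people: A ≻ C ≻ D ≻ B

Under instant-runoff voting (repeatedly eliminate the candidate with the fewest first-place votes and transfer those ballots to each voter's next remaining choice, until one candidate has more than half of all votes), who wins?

Round 1: A 15, B 24, C 7, D 29. C eliminated.
Round 2: A 15, B 31, D 29. A eliminated.
Round 3: B 37, D 38. D has a majority (≥38).

D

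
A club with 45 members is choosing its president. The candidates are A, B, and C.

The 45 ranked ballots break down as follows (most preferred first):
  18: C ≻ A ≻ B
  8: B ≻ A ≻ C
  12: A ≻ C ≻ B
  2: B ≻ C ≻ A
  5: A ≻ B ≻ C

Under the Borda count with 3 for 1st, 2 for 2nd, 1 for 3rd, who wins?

A

A: 18×2 + 8×2 + 12×3 + 2×1 + 5×3 = 105
B: 18×1 + 8×3 + 12×1 + 2×3 + 5×2 = 70
C: 18×3 + 8×1 + 12×2 + 2×2 + 5×1 = 95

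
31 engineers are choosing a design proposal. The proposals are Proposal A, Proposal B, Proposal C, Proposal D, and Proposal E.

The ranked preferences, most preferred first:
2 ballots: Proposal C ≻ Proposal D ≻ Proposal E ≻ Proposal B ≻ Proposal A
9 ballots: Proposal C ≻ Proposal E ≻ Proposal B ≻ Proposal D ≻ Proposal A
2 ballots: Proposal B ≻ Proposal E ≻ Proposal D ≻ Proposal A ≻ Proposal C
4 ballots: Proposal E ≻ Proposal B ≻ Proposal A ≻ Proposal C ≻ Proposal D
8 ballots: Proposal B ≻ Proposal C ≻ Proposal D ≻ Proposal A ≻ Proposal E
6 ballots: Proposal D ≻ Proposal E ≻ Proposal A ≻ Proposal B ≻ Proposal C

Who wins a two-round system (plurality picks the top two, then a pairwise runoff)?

Round 1 first-place votes: Proposal A 0, Proposal B 10, Proposal C 11, Proposal D 6, Proposal E 4. Proposal C and Proposal B advance.
Runoff: Proposal C is ranked above Proposal B on 11 ballots, Proposal B above Proposal C on 20.

Proposal B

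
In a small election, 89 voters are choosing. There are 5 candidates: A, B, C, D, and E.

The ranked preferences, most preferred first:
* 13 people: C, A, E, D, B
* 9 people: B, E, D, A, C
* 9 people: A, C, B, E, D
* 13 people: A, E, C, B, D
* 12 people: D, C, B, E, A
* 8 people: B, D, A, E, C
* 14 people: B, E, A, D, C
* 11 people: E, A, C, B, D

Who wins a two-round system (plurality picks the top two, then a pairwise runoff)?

Round 1 first-place votes: A 22, B 31, C 13, D 12, E 11. B and A advance.
Runoff: B is ranked above A on 43 ballots, A above B on 46.

A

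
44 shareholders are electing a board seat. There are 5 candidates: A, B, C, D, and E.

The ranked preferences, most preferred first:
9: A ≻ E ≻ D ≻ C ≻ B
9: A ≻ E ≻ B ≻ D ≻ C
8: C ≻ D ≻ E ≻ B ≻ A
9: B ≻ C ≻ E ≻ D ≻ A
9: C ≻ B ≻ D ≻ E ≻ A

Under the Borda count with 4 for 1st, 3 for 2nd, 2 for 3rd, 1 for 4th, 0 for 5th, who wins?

C

A: 9×4 + 9×4 + 8×0 + 9×0 + 9×0 = 72
B: 9×0 + 9×2 + 8×1 + 9×4 + 9×3 = 89
C: 9×1 + 9×0 + 8×4 + 9×3 + 9×4 = 104
D: 9×2 + 9×1 + 8×3 + 9×1 + 9×2 = 78
E: 9×3 + 9×3 + 8×2 + 9×2 + 9×1 = 97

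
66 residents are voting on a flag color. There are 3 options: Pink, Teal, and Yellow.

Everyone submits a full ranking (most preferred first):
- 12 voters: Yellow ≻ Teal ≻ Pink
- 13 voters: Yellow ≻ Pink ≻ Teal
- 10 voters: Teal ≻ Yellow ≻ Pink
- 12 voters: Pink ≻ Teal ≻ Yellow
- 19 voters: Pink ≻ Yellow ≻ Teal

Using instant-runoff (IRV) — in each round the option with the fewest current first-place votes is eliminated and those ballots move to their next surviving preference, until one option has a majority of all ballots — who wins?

Round 1: Pink 31, Teal 10, Yellow 25. Teal eliminated.
Round 2: Pink 31, Yellow 35. Yellow has a majority (≥34).

Yellow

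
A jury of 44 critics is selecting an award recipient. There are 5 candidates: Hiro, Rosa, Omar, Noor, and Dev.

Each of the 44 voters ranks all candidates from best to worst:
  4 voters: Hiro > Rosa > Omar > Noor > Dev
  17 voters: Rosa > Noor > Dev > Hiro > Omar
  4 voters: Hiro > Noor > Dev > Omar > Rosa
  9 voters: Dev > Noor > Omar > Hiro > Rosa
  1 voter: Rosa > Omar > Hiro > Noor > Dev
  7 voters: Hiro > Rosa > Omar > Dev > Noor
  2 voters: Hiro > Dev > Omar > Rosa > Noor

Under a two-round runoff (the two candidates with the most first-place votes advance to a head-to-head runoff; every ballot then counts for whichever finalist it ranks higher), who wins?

Round 1 first-place votes: Hiro 17, Rosa 18, Omar 0, Noor 0, Dev 9. Rosa and Hiro advance.
Runoff: Rosa is ranked above Hiro on 18 ballots, Hiro above Rosa on 26.

Hiro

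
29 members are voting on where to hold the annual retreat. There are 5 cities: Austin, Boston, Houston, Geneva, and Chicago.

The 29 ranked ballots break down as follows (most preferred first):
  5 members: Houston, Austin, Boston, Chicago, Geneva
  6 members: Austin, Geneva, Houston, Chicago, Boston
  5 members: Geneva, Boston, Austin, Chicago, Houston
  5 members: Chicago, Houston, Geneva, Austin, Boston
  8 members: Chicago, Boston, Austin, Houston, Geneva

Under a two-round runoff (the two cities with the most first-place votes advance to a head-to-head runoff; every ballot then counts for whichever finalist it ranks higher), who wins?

Austin

Round 1 first-place votes: Austin 6, Boston 0, Houston 5, Geneva 5, Chicago 13. Chicago and Austin advance.
Runoff: Chicago is ranked above Austin on 13 ballots, Austin above Chicago on 16.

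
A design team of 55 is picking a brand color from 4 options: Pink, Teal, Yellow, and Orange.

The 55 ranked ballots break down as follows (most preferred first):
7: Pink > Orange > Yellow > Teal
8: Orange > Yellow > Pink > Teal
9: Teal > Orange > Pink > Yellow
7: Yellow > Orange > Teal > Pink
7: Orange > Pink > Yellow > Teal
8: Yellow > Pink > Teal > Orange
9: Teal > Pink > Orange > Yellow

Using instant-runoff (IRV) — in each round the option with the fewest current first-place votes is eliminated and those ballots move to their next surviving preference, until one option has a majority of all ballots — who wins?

Round 1: Pink 7, Teal 18, Yellow 15, Orange 15. Pink eliminated.
Round 2: Teal 18, Yellow 15, Orange 22. Yellow eliminated.
Round 3: Teal 26, Orange 29. Orange has a majority (≥28).

Orange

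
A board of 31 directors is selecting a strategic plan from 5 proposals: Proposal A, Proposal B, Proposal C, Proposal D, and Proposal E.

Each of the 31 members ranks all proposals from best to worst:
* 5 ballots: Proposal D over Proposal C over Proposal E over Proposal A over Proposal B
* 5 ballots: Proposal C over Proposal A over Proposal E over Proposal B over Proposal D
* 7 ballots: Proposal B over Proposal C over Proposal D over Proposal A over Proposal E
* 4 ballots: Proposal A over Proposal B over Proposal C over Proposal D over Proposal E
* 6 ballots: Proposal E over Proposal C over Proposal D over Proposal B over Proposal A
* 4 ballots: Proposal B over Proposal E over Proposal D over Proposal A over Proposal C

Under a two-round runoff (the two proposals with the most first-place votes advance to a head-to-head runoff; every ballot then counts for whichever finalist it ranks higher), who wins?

Proposal E

Round 1 first-place votes: Proposal A 4, Proposal B 11, Proposal C 5, Proposal D 5, Proposal E 6. Proposal B and Proposal E advance.
Runoff: Proposal B is ranked above Proposal E on 15 ballots, Proposal E above Proposal B on 16.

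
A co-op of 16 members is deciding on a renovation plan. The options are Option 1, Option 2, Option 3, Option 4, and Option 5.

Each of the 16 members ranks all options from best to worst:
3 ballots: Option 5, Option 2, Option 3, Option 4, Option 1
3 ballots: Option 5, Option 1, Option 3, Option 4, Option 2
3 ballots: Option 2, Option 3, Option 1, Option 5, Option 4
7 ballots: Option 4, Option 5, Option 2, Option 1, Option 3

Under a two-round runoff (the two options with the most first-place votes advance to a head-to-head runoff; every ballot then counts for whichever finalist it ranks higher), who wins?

Round 1 first-place votes: Option 1 0, Option 2 3, Option 3 0, Option 4 7, Option 5 6. Option 4 and Option 5 advance.
Runoff: Option 4 is ranked above Option 5 on 7 ballots, Option 5 above Option 4 on 9.

Option 5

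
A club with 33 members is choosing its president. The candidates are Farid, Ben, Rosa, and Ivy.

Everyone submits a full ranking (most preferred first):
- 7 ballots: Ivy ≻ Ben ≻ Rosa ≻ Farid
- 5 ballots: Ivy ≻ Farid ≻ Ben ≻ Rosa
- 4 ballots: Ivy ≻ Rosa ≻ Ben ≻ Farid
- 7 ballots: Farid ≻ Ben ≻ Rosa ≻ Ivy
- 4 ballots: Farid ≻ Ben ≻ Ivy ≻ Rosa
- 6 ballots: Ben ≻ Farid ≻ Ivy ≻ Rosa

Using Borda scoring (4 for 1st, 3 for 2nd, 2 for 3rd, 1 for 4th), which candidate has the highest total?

Farid: 7×1 + 5×3 + 4×1 + 7×4 + 4×4 + 6×3 = 88
Ben: 7×3 + 5×2 + 4×2 + 7×3 + 4×3 + 6×4 = 96
Rosa: 7×2 + 5×1 + 4×3 + 7×2 + 4×1 + 6×1 = 55
Ivy: 7×4 + 5×4 + 4×4 + 7×1 + 4×2 + 6×2 = 91

Ben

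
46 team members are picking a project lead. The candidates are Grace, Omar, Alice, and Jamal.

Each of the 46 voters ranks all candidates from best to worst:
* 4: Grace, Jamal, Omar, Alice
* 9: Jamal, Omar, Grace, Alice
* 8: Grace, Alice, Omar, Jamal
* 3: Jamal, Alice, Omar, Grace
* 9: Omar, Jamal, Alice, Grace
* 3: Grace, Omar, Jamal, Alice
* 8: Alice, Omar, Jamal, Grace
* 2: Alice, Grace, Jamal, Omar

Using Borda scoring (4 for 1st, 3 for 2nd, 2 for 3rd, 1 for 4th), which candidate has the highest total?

Grace: 4×4 + 9×2 + 8×4 + 3×1 + 9×1 + 3×4 + 8×1 + 2×3 = 104
Omar: 4×2 + 9×3 + 8×2 + 3×2 + 9×4 + 3×3 + 8×3 + 2×1 = 128
Alice: 4×1 + 9×1 + 8×3 + 3×3 + 9×2 + 3×1 + 8×4 + 2×4 = 107
Jamal: 4×3 + 9×4 + 8×1 + 3×4 + 9×3 + 3×2 + 8×2 + 2×2 = 121

Omar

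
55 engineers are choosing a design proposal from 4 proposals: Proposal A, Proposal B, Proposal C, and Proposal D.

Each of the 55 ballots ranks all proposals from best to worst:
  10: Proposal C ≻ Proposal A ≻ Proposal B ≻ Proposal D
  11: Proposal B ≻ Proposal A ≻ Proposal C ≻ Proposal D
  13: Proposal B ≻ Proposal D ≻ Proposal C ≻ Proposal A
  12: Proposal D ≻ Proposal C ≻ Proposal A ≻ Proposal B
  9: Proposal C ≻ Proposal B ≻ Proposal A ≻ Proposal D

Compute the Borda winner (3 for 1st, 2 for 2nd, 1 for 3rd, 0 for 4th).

Proposal C

Proposal A: 10×2 + 11×2 + 13×0 + 12×1 + 9×1 = 63
Proposal B: 10×1 + 11×3 + 13×3 + 12×0 + 9×2 = 100
Proposal C: 10×3 + 11×1 + 13×1 + 12×2 + 9×3 = 105
Proposal D: 10×0 + 11×0 + 13×2 + 12×3 + 9×0 = 62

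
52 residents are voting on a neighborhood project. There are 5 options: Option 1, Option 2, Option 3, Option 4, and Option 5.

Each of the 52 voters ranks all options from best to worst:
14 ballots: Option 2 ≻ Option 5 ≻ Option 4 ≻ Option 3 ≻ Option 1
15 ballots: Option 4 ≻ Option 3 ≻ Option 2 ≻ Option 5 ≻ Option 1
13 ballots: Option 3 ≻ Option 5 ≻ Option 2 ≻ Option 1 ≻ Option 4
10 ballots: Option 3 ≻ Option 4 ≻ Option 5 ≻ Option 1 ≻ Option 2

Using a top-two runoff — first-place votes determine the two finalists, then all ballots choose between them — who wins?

Round 1 first-place votes: Option 1 0, Option 2 14, Option 3 23, Option 4 15, Option 5 0. Option 3 and Option 4 advance.
Runoff: Option 3 is ranked above Option 4 on 23 ballots, Option 4 above Option 3 on 29.

Option 4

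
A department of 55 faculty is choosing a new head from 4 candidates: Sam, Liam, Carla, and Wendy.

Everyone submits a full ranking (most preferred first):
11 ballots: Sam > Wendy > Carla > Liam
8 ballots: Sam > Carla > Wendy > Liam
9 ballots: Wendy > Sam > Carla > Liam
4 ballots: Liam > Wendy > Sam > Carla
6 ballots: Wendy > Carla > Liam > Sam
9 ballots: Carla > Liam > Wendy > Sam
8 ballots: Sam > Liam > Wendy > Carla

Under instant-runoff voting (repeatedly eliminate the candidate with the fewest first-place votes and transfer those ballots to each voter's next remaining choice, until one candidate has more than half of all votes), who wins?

Wendy

Round 1: Sam 27, Liam 4, Carla 9, Wendy 15. Liam eliminated.
Round 2: Sam 27, Carla 9, Wendy 19. Carla eliminated.
Round 3: Sam 27, Wendy 28. Wendy has a majority (≥28).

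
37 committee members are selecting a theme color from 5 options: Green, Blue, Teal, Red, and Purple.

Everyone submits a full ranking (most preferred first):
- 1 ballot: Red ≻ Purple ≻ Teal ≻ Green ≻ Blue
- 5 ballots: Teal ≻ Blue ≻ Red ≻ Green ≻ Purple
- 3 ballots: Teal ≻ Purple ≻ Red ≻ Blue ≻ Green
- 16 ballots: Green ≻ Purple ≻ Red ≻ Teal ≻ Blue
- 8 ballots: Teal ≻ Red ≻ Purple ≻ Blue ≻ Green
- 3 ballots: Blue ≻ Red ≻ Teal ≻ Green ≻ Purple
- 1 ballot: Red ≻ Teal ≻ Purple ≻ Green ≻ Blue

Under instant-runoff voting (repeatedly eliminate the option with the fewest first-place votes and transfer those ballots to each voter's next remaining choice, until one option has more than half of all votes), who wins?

Teal

Round 1: Green 16, Blue 3, Teal 16, Red 2, Purple 0. Purple eliminated.
Round 2: Green 16, Blue 3, Teal 16, Red 2. Red eliminated.
Round 3: Green 16, Blue 3, Teal 18. Blue eliminated.
Round 4: Green 16, Teal 21. Teal has a majority (≥19).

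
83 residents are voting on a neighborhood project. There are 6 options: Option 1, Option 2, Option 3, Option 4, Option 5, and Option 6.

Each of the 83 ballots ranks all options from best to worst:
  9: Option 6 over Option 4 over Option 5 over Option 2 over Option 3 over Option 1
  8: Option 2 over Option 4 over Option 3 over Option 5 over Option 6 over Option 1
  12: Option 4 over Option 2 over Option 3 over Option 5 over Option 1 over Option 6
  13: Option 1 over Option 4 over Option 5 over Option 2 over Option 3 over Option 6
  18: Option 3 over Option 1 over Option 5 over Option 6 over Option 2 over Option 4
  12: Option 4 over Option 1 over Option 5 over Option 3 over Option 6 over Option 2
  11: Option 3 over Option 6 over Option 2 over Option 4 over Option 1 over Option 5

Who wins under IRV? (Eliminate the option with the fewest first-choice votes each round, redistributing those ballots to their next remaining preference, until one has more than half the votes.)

Option 4

Round 1: Option 1 13, Option 2 8, Option 3 29, Option 4 24, Option 5 0, Option 6 9. Option 5 eliminated.
Round 2: Option 1 13, Option 2 8, Option 3 29, Option 4 24, Option 6 9. Option 2 eliminated.
Round 3: Option 1 13, Option 3 29, Option 4 32, Option 6 9. Option 6 eliminated.
Round 4: Option 1 13, Option 3 29, Option 4 41. Option 1 eliminated.
Round 5: Option 3 29, Option 4 54. Option 4 has a majority (≥42).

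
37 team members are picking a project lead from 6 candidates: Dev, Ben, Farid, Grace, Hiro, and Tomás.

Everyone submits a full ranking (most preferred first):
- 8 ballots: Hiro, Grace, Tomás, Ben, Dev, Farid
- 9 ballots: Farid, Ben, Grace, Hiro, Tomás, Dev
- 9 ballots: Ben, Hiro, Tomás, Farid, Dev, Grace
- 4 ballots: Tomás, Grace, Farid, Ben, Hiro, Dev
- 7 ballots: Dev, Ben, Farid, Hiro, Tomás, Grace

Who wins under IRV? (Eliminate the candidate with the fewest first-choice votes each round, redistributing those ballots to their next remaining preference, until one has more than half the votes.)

Round 1: Dev 7, Ben 9, Farid 9, Grace 0, Hiro 8, Tomás 4. Grace eliminated.
Round 2: Dev 7, Ben 9, Farid 9, Hiro 8, Tomás 4. Tomás eliminated.
Round 3: Dev 7, Ben 9, Farid 13, Hiro 8. Dev eliminated.
Round 4: Ben 16, Farid 13, Hiro 8. Hiro eliminated.
Round 5: Ben 24, Farid 13. Ben has a majority (≥19).

Ben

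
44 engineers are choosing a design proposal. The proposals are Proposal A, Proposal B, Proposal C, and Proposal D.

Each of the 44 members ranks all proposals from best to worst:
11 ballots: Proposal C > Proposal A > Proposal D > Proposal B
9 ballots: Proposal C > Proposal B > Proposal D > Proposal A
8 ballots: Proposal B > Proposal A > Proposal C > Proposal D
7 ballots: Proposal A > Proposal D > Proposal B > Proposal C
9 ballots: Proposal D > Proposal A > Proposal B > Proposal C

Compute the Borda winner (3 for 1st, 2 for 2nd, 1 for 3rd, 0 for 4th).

Proposal A: 11×2 + 9×0 + 8×2 + 7×3 + 9×2 = 77
Proposal B: 11×0 + 9×2 + 8×3 + 7×1 + 9×1 = 58
Proposal C: 11×3 + 9×3 + 8×1 + 7×0 + 9×0 = 68
Proposal D: 11×1 + 9×1 + 8×0 + 7×2 + 9×3 = 61

Proposal A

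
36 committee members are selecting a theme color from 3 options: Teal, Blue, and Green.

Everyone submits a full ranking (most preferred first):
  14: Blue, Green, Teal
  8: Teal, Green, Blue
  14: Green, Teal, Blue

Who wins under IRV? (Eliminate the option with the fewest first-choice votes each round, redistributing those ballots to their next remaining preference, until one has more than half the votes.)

Round 1: Teal 8, Blue 14, Green 14. Teal eliminated.
Round 2: Blue 14, Green 22. Green has a majority (≥19).

Green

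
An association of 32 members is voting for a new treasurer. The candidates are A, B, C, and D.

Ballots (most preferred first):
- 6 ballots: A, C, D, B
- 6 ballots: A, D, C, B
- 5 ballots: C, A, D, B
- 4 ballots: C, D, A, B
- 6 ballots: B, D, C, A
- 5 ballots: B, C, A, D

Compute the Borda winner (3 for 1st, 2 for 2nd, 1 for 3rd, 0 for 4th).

A: 6×3 + 6×3 + 5×2 + 4×1 + 6×0 + 5×1 = 55
B: 6×0 + 6×0 + 5×0 + 4×0 + 6×3 + 5×3 = 33
C: 6×2 + 6×1 + 5×3 + 4×3 + 6×1 + 5×2 = 61
D: 6×1 + 6×2 + 5×1 + 4×2 + 6×2 + 5×0 = 43

C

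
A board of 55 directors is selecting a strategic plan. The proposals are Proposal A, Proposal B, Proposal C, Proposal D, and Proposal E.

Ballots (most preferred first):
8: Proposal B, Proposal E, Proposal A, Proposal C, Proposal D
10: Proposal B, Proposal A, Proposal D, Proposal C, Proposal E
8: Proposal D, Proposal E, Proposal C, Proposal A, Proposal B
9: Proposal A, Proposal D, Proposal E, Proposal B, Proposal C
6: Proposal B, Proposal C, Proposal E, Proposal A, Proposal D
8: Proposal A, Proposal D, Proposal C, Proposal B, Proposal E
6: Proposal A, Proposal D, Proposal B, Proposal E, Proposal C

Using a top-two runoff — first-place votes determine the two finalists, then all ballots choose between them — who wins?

Proposal A

Round 1 first-place votes: Proposal A 23, Proposal B 24, Proposal C 0, Proposal D 8, Proposal E 0. Proposal B and Proposal A advance.
Runoff: Proposal B is ranked above Proposal A on 24 ballots, Proposal A above Proposal B on 31.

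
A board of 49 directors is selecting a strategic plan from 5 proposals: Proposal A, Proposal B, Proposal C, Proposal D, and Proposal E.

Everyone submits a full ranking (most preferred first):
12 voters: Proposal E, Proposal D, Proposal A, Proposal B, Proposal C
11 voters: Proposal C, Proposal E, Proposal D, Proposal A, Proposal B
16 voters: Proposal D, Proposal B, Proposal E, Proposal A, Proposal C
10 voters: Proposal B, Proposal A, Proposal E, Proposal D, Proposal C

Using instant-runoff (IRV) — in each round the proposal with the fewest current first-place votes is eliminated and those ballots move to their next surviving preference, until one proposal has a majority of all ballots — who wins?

Proposal E

Round 1: Proposal A 0, Proposal B 10, Proposal C 11, Proposal D 16, Proposal E 12. Proposal A eliminated.
Round 2: Proposal B 10, Proposal C 11, Proposal D 16, Proposal E 12. Proposal B eliminated.
Round 3: Proposal C 11, Proposal D 16, Proposal E 22. Proposal C eliminated.
Round 4: Proposal D 16, Proposal E 33. Proposal E has a majority (≥25).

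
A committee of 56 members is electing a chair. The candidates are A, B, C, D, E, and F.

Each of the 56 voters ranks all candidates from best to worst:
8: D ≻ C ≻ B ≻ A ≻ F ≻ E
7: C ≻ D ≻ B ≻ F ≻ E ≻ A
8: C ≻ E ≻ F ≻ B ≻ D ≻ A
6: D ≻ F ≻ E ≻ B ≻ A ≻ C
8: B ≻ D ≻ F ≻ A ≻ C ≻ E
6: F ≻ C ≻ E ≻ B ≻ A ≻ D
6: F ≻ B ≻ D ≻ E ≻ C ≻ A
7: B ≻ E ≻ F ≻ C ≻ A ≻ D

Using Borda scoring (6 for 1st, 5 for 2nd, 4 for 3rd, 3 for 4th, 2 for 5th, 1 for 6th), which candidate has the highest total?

A: 8×3 + 7×1 + 8×1 + 6×2 + 8×3 + 6×2 + 6×1 + 7×2 = 107
B: 8×4 + 7×4 + 8×3 + 6×3 + 8×6 + 6×3 + 6×5 + 7×6 = 240
C: 8×5 + 7×6 + 8×6 + 6×1 + 8×2 + 6×5 + 6×2 + 7×3 = 215
D: 8×6 + 7×5 + 8×2 + 6×6 + 8×5 + 6×1 + 6×4 + 7×1 = 212
E: 8×1 + 7×2 + 8×5 + 6×4 + 8×1 + 6×4 + 6×3 + 7×5 = 171
F: 8×2 + 7×3 + 8×4 + 6×5 + 8×4 + 6×6 + 6×6 + 7×4 = 231

B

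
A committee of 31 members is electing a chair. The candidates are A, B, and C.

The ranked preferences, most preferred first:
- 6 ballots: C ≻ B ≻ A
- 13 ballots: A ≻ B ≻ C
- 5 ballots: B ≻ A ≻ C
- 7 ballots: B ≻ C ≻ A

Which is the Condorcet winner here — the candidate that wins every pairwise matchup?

B

B vs A: 18–13
B vs C: 25–6
B beats every other candidate.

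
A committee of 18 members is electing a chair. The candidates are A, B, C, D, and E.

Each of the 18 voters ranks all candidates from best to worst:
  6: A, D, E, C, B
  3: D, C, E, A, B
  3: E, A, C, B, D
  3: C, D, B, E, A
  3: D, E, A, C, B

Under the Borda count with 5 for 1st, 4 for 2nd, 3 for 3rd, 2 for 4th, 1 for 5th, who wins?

A: 6×5 + 3×2 + 3×4 + 3×1 + 3×3 = 60
B: 6×1 + 3×1 + 3×2 + 3×3 + 3×1 = 27
C: 6×2 + 3×4 + 3×3 + 3×5 + 3×2 = 54
D: 6×4 + 3×5 + 3×1 + 3×4 + 3×5 = 69
E: 6×3 + 3×3 + 3×5 + 3×2 + 3×4 = 60

D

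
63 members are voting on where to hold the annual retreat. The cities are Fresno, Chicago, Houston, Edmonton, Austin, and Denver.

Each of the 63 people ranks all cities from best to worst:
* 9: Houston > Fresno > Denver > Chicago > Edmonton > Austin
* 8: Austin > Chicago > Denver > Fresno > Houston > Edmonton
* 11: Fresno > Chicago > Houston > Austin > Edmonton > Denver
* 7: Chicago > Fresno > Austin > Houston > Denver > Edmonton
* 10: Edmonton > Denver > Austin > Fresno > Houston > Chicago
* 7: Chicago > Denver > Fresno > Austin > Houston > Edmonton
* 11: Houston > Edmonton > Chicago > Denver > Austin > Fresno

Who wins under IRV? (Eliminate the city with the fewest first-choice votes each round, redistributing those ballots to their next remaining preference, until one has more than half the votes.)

Chicago

Round 1: Fresno 11, Chicago 14, Houston 20, Edmonton 10, Austin 8, Denver 0. Denver eliminated.
Round 2: Fresno 11, Chicago 14, Houston 20, Edmonton 10, Austin 8. Austin eliminated.
Round 3: Fresno 11, Chicago 22, Houston 20, Edmonton 10. Edmonton eliminated.
Round 4: Fresno 21, Chicago 22, Houston 20. Houston eliminated.
Round 5: Fresno 30, Chicago 33. Chicago has a majority (≥32).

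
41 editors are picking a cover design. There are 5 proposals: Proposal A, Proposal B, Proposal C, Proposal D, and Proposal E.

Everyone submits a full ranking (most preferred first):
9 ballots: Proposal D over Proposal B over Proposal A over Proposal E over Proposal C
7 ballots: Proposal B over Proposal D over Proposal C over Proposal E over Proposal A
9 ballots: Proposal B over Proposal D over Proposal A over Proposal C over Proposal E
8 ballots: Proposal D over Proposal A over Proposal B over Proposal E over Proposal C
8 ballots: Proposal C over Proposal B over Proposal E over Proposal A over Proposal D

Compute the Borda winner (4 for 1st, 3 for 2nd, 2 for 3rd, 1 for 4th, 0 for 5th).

Proposal B

Proposal A: 9×2 + 7×0 + 9×2 + 8×3 + 8×1 = 68
Proposal B: 9×3 + 7×4 + 9×4 + 8×2 + 8×3 = 131
Proposal C: 9×0 + 7×2 + 9×1 + 8×0 + 8×4 = 55
Proposal D: 9×4 + 7×3 + 9×3 + 8×4 + 8×0 = 116
Proposal E: 9×1 + 7×1 + 9×0 + 8×1 + 8×2 = 40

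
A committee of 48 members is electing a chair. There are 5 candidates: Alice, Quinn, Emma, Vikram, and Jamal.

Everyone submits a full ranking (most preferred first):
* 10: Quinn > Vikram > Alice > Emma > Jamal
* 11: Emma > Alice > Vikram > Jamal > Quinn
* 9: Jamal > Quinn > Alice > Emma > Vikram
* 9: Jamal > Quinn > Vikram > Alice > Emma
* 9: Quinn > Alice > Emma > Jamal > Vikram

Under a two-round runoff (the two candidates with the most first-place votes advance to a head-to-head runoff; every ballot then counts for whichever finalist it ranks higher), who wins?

Round 1 first-place votes: Alice 0, Quinn 19, Emma 11, Vikram 0, Jamal 18. Quinn and Jamal advance.
Runoff: Quinn is ranked above Jamal on 19 ballots, Jamal above Quinn on 29.

Jamal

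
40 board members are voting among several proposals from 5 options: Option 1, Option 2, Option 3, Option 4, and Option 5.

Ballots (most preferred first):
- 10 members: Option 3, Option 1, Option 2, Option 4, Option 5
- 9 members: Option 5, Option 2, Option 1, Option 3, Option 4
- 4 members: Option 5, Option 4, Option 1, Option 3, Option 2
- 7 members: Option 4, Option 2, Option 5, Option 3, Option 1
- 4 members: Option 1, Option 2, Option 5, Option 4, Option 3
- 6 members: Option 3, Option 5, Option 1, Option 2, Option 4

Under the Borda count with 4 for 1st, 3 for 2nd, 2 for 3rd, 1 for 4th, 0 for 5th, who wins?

Option 5

Option 1: 10×3 + 9×2 + 4×2 + 7×0 + 4×4 + 6×2 = 84
Option 2: 10×2 + 9×3 + 4×0 + 7×3 + 4×3 + 6×1 = 86
Option 3: 10×4 + 9×1 + 4×1 + 7×1 + 4×0 + 6×4 = 84
Option 4: 10×1 + 9×0 + 4×3 + 7×4 + 4×1 + 6×0 = 54
Option 5: 10×0 + 9×4 + 4×4 + 7×2 + 4×2 + 6×3 = 92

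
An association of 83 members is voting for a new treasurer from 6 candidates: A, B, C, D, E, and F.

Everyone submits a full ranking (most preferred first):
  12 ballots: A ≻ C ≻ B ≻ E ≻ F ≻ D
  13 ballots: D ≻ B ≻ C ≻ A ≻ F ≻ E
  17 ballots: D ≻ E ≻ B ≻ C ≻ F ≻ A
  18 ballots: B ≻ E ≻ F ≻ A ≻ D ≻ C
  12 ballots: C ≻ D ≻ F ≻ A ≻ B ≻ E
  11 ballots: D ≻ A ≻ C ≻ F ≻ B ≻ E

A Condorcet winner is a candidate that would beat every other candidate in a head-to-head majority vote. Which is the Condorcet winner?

D vs A: 53–30
D vs B: 53–30
D vs C: 59–24
D vs E: 53–30
D vs F: 53–30
D beats every other candidate.

D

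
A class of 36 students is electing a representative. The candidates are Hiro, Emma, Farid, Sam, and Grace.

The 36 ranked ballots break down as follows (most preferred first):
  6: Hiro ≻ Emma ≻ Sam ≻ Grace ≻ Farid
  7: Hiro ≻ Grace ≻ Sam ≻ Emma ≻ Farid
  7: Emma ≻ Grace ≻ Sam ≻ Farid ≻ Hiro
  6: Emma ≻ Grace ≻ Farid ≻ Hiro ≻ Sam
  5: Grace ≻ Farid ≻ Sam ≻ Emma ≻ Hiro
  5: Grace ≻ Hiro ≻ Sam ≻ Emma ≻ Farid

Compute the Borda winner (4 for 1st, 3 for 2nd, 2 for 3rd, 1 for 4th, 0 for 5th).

Grace

Hiro: 6×4 + 7×4 + 7×0 + 6×1 + 5×0 + 5×3 = 73
Emma: 6×3 + 7×1 + 7×4 + 6×4 + 5×1 + 5×1 = 87
Farid: 6×0 + 7×0 + 7×1 + 6×2 + 5×3 + 5×0 = 34
Sam: 6×2 + 7×2 + 7×2 + 6×0 + 5×2 + 5×2 = 60
Grace: 6×1 + 7×3 + 7×3 + 6×3 + 5×4 + 5×4 = 106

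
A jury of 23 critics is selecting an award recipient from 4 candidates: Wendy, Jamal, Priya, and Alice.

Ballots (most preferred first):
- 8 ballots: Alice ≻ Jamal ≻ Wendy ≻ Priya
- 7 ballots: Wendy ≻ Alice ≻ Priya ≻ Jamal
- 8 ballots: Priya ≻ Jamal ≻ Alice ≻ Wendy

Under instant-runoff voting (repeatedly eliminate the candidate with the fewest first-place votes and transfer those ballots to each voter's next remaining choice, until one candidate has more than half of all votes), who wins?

Alice

Round 1: Wendy 7, Jamal 0, Priya 8, Alice 8. Jamal eliminated.
Round 2: Wendy 7, Priya 8, Alice 8. Wendy eliminated.
Round 3: Priya 8, Alice 15. Alice has a majority (≥12).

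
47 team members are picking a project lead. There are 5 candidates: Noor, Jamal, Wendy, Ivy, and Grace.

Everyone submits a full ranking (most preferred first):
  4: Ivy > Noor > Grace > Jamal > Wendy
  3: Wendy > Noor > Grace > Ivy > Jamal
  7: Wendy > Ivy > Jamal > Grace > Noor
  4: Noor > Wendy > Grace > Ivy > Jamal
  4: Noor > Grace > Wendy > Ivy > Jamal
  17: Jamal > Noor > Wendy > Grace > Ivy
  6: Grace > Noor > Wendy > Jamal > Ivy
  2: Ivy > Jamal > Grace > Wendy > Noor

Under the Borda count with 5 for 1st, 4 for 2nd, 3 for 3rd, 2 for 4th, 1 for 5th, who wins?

Noor

Noor: 4×4 + 3×4 + 7×1 + 4×5 + 4×5 + 17×4 + 6×4 + 2×1 = 169
Jamal: 4×2 + 3×1 + 7×3 + 4×1 + 4×1 + 17×5 + 6×2 + 2×4 = 145
Wendy: 4×1 + 3×5 + 7×5 + 4×4 + 4×3 + 17×3 + 6×3 + 2×2 = 155
Ivy: 4×5 + 3×2 + 7×4 + 4×2 + 4×2 + 17×1 + 6×1 + 2×5 = 103
Grace: 4×3 + 3×3 + 7×2 + 4×3 + 4×4 + 17×2 + 6×5 + 2×3 = 133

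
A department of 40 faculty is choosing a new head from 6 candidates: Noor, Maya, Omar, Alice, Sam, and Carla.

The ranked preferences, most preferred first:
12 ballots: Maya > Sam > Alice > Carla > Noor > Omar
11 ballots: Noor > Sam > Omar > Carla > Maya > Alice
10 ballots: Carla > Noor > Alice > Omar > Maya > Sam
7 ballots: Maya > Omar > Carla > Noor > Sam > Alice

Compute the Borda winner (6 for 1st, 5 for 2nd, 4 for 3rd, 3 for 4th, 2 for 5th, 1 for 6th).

Noor

Noor: 12×2 + 11×6 + 10×5 + 7×3 = 161
Maya: 12×6 + 11×2 + 10×2 + 7×6 = 156
Omar: 12×1 + 11×4 + 10×3 + 7×5 = 121
Alice: 12×4 + 11×1 + 10×4 + 7×1 = 106
Sam: 12×5 + 11×5 + 10×1 + 7×2 = 139
Carla: 12×3 + 11×3 + 10×6 + 7×4 = 157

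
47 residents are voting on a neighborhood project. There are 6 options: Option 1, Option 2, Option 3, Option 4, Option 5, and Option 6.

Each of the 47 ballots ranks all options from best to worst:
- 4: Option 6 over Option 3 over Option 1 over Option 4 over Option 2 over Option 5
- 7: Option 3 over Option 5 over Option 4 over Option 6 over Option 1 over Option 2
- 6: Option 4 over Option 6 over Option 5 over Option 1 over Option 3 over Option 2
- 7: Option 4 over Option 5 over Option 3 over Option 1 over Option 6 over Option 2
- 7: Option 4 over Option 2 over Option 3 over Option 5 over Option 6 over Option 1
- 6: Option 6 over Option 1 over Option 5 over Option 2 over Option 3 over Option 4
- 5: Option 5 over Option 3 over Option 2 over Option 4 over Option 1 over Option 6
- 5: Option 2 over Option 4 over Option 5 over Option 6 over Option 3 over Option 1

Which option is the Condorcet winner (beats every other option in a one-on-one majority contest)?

Option 4 vs Option 1: 37–10
Option 4 vs Option 2: 31–16
Option 4 vs Option 3: 25–22
Option 4 vs Option 5: 29–18
Option 4 vs Option 6: 37–10
Option 4 beats every other option.

Option 4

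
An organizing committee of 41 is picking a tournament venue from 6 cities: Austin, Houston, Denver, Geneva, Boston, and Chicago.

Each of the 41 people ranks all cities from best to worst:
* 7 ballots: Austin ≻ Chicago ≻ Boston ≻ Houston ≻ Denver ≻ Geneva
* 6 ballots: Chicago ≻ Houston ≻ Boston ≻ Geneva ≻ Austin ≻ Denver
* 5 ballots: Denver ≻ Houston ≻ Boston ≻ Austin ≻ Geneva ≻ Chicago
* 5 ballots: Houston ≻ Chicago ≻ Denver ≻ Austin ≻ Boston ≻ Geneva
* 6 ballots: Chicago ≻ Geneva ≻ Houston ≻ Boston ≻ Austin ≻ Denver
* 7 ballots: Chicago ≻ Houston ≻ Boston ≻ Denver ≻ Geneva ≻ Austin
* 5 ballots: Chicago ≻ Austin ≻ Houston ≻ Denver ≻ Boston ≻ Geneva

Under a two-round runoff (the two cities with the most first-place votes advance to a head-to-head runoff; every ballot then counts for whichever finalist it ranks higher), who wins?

Round 1 first-place votes: Austin 7, Houston 5, Denver 5, Geneva 0, Boston 0, Chicago 24. Chicago and Austin advance.
Runoff: Chicago is ranked above Austin on 29 ballots, Austin above Chicago on 12.

Chicago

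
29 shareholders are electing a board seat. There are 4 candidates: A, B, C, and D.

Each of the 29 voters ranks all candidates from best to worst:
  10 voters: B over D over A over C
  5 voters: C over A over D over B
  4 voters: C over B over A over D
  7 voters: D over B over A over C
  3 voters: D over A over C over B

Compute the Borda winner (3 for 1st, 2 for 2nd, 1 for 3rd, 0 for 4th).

D

A: 10×1 + 5×2 + 4×1 + 7×1 + 3×2 = 37
B: 10×3 + 5×0 + 4×2 + 7×2 + 3×0 = 52
C: 10×0 + 5×3 + 4×3 + 7×0 + 3×1 = 30
D: 10×2 + 5×1 + 4×0 + 7×3 + 3×3 = 55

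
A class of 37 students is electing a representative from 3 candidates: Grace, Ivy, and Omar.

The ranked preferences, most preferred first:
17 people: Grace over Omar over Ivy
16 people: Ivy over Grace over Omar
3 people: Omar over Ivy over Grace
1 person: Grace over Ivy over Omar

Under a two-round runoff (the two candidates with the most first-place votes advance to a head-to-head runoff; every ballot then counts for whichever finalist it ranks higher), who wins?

Round 1 first-place votes: Grace 18, Ivy 16, Omar 3. Grace and Ivy advance.
Runoff: Grace is ranked above Ivy on 18 ballots, Ivy above Grace on 19.

Ivy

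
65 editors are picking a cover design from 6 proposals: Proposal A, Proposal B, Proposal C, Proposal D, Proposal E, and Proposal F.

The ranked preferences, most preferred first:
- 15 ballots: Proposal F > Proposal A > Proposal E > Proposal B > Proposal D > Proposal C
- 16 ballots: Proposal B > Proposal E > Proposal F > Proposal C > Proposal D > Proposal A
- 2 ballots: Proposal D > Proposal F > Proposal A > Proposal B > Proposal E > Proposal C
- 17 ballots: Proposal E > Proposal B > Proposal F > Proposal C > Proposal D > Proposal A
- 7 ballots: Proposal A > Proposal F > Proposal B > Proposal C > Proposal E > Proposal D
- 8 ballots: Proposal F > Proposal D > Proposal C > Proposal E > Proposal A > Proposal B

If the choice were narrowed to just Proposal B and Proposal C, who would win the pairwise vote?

Proposal B is ranked above Proposal C on 57 ballots; Proposal C above Proposal B on 8.

Proposal B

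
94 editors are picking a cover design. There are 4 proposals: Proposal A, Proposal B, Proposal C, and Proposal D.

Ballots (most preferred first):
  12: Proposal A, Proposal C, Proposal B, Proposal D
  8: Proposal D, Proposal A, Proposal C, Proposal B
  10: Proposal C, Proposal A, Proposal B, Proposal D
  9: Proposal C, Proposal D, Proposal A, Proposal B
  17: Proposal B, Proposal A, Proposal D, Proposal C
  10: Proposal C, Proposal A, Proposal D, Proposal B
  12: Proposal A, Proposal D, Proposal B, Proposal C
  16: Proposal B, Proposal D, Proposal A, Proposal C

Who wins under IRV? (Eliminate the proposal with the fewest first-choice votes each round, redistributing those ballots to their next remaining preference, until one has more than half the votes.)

Round 1: Proposal A 24, Proposal B 33, Proposal C 29, Proposal D 8. Proposal D eliminated.
Round 2: Proposal A 32, Proposal B 33, Proposal C 29. Proposal C eliminated.
Round 3: Proposal A 61, Proposal B 33. Proposal A has a majority (≥48).

Proposal A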